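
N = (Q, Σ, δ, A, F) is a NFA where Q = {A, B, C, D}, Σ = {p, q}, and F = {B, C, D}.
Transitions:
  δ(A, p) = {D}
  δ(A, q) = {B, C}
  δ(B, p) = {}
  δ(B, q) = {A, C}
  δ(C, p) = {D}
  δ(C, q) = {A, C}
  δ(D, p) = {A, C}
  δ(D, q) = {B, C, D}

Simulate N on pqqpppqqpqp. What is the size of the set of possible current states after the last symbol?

3

Start: {A}
read p: {D}
read q: {B, C, D}
read q: {A, B, C, D}
read p: {A, C, D}
read p: {A, C, D}
read p: {A, C, D}
read q: {A, B, C, D}
read q: {A, B, C, D}
read p: {A, C, D}
read q: {A, B, C, D}
read p: {A, C, D}
Final reachable set {A, C, D} has 3 states.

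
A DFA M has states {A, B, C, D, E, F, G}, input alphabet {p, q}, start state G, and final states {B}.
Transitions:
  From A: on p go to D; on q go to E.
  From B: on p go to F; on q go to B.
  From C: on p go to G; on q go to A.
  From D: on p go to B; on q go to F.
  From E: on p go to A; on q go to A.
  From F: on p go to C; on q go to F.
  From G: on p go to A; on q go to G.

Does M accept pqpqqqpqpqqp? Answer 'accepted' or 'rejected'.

rejected

G --p--> A
A --q--> E
E --p--> A
A --q--> E
E --q--> A
A --q--> E
E --p--> A
A --q--> E
E --p--> A
A --q--> E
E --q--> A
A --p--> D
End in state D, which is not an accepting state.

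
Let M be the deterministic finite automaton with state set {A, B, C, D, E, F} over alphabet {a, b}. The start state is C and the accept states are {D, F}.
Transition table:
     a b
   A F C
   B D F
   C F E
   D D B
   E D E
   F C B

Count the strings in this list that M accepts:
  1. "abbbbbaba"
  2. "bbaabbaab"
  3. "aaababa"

"abbbbbaba": accepted
"bbaabbaab": rejected
"aaababa": accepted

2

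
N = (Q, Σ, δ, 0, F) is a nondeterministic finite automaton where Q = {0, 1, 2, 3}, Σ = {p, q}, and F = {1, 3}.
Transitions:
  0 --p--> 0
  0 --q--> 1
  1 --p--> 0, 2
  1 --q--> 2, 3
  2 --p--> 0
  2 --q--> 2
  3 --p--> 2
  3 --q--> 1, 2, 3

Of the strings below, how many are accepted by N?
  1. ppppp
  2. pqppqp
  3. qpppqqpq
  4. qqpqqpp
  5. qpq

ppppp: rejected
pqppqp: rejected
qpppqqpq: accepted
qqpqqpp: rejected
qpq: accepted

2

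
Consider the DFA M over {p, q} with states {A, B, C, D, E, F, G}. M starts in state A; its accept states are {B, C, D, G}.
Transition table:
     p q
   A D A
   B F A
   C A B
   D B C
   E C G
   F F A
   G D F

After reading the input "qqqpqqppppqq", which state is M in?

A --q--> A
A --q--> A
A --q--> A
A --p--> D
D --q--> C
C --q--> B
B --p--> F
F --p--> F
F --p--> F
F --p--> F
F --q--> A
A --q--> A

A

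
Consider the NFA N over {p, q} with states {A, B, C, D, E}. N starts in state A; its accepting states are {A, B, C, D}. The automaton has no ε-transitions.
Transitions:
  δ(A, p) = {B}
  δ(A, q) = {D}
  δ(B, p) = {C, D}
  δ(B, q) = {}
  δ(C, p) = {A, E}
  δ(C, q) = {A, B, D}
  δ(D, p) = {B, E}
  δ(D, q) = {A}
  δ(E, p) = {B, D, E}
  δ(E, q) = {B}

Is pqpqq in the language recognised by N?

Start: {A}
read p: {B}
read q: {}
The reachable set is empty and stays empty for the remaining 3 symbols.
Reachable ∩ accepting = {} — empty.

rejected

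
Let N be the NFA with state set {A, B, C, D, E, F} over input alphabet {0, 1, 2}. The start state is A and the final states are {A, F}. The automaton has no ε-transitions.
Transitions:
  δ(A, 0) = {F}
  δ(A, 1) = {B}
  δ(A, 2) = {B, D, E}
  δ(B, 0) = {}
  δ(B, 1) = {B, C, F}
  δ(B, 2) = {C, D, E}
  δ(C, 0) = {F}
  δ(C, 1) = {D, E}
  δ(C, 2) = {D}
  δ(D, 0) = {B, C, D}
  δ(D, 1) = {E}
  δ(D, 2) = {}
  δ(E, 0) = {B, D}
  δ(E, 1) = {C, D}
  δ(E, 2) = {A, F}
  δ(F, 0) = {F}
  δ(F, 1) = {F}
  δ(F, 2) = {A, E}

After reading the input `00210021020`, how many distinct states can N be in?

4

Start: {A}
read 0: {F}
read 0: {F}
read 2: {A, E}
read 1: {B, C, D}
read 0: {B, C, D, F}
read 0: {B, C, D, F}
read 2: {A, C, D, E}
read 1: {B, C, D, E}
read 0: {B, C, D, F}
read 2: {A, C, D, E}
read 0: {B, C, D, F}
Final reachable set {B, C, D, F} has 4 states.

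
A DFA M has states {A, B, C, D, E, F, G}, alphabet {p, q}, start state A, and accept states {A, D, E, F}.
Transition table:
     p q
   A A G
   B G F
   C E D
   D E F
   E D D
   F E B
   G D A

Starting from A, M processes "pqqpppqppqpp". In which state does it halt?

A --p--> A
A --q--> G
G --q--> A
A --p--> A
A --p--> A
A --p--> A
A --q--> G
G --p--> D
D --p--> E
E --q--> D
D --p--> E
E --p--> D

D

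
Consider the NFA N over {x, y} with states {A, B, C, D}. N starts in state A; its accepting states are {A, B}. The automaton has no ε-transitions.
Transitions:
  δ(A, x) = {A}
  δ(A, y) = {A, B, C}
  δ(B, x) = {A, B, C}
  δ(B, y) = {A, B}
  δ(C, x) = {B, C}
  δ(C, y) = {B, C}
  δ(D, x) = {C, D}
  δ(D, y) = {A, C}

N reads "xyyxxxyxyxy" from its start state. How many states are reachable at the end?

Start: {A}
read x: {A}
read y: {A, B, C}
read y: {A, B, C}
read x: {A, B, C}
read x: {A, B, C}
read x: {A, B, C}
read y: {A, B, C}
read x: {A, B, C}
read y: {A, B, C}
read x: {A, B, C}
read y: {A, B, C}
Final reachable set {A, B, C} has 3 states.

3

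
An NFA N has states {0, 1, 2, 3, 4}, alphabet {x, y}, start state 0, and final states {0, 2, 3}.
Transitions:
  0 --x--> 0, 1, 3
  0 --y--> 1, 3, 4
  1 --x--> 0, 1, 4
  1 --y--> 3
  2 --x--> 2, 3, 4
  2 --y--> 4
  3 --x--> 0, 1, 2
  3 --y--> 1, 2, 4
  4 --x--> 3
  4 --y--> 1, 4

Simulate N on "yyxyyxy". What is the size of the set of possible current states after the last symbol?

Start: {0}
read y: {1, 3, 4}
read y: {1, 2, 3, 4}
read x: {0, 1, 2, 3, 4}
read y: {1, 2, 3, 4}
read y: {1, 2, 3, 4}
read x: {0, 1, 2, 3, 4}
read y: {1, 2, 3, 4}
Final reachable set {1, 2, 3, 4} has 4 states.

4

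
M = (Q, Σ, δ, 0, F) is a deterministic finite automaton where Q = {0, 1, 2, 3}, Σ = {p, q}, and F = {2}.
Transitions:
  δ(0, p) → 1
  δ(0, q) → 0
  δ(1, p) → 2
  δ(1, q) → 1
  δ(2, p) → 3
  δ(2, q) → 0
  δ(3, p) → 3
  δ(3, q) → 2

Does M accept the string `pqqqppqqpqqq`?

rejected

0 --p--> 1
1 --q--> 1
1 --q--> 1
1 --q--> 1
1 --p--> 2
2 --p--> 3
3 --q--> 2
2 --q--> 0
0 --p--> 1
1 --q--> 1
1 --q--> 1
1 --q--> 1
End in state 1, which is not an accepting state.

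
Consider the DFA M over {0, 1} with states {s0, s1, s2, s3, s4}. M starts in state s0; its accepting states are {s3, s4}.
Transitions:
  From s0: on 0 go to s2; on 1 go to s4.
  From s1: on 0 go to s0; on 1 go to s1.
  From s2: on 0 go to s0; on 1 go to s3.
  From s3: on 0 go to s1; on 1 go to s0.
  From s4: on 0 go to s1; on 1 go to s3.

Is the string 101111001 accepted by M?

s0 --1--> s4
s4 --0--> s1
s1 --1--> s1
s1 --1--> s1
s1 --1--> s1
s1 --1--> s1
s1 --0--> s0
s0 --0--> s2
s2 --1--> s3
End in state s3, which is an accepting state.

accepted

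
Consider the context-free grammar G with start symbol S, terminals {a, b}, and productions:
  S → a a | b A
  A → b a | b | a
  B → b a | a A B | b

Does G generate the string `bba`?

yes

S ⇒ bA ⇒ bba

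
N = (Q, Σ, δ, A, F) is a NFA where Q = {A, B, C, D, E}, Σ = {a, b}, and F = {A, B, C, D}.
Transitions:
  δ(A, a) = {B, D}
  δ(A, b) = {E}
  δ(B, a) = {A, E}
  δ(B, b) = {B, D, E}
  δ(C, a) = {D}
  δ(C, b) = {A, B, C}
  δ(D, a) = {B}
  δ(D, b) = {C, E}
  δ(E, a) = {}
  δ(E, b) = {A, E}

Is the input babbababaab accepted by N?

Start: {A}
read b: {E}
read a: {}
The reachable set is empty and stays empty for the remaining 9 symbols.
Reachable ∩ accepting = {} — empty.

rejected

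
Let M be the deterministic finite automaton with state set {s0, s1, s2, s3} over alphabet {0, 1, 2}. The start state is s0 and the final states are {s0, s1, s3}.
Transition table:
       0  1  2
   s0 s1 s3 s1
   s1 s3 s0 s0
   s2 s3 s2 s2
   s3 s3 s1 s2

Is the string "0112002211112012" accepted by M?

accepted

s0 --0--> s1
s1 --1--> s0
s0 --1--> s3
s3 --2--> s2
s2 --0--> s3
s3 --0--> s3
s3 --2--> s2
s2 --2--> s2
s2 --1--> s2
s2 --1--> s2
s2 --1--> s2
s2 --1--> s2
s2 --2--> s2
s2 --0--> s3
s3 --1--> s1
s1 --2--> s0
End in state s0, which is an accepting state.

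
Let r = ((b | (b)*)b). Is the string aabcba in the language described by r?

no

No split of aabcba into u·v has (b|(b)*) matching u and b matching v.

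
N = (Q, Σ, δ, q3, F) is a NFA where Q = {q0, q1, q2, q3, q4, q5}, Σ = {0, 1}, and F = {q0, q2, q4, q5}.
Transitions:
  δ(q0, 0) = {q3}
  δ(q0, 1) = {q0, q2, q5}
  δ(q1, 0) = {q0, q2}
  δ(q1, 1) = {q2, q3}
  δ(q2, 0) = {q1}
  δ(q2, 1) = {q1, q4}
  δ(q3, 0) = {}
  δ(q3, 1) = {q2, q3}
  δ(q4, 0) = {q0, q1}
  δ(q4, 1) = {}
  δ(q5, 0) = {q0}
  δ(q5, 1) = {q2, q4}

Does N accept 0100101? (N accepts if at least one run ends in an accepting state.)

rejected

Start: {q3}
read 0: {}
The reachable set is empty and stays empty for the remaining 6 symbols.
Reachable ∩ accepting = {} — empty.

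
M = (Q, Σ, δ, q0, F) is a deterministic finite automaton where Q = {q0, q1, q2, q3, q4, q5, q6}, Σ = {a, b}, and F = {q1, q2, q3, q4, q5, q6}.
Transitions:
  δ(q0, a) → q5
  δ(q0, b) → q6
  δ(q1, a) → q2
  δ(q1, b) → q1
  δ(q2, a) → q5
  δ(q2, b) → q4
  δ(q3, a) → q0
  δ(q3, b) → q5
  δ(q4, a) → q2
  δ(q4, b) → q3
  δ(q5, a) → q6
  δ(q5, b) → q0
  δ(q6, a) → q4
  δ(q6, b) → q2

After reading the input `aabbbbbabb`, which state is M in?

q6

q0 --a--> q5
q5 --a--> q6
q6 --b--> q2
q2 --b--> q4
q4 --b--> q3
q3 --b--> q5
q5 --b--> q0
q0 --a--> q5
q5 --b--> q0
q0 --b--> q6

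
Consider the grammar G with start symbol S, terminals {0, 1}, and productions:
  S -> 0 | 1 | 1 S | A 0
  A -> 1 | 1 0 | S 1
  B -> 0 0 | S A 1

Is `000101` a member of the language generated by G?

no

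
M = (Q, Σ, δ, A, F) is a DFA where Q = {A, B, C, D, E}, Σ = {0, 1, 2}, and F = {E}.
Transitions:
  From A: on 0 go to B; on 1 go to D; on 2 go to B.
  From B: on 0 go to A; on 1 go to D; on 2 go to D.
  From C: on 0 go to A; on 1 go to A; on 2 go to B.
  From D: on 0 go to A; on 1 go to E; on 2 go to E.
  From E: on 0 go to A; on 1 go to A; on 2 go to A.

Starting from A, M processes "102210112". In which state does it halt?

A --1--> D
D --0--> A
A --2--> B
B --2--> D
D --1--> E
E --0--> A
A --1--> D
D --1--> E
E --2--> A

A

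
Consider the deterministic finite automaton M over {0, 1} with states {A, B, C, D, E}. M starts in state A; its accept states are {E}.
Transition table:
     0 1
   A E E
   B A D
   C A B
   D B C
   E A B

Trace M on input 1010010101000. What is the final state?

A

A --1--> E
E --0--> A
A --1--> E
E --0--> A
A --0--> E
E --1--> B
B --0--> A
A --1--> E
E --0--> A
A --1--> E
E --0--> A
A --0--> E
E --0--> A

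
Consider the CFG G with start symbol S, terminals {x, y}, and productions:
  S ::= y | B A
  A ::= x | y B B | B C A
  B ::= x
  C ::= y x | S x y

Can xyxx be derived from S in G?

S ⇒ BA ⇒ xA ⇒ xyBB ⇒ xyxB ⇒ xyxx

yes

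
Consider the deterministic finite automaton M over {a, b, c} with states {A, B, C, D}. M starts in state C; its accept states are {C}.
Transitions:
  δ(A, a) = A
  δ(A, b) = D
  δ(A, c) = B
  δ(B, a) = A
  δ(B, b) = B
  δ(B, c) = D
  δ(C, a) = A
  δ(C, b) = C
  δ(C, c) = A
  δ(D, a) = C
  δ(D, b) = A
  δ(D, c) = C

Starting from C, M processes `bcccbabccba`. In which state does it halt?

C --b--> C
C --c--> A
A --c--> B
B --c--> D
D --b--> A
A --a--> A
A --b--> D
D --c--> C
C --c--> A
A --b--> D
D --a--> C

C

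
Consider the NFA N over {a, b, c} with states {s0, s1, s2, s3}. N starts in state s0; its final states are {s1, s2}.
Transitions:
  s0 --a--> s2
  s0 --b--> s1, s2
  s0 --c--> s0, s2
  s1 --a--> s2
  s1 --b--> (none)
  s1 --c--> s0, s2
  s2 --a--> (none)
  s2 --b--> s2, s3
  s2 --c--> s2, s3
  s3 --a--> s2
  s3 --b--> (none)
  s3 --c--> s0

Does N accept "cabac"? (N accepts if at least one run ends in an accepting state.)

accepted

Start: {s0}
read c: {s0, s2}
read a: {s2}
read b: {s2, s3}
read a: {s2}
read c: {s2, s3}
Reachable ∩ accepting = {s2} — nonempty.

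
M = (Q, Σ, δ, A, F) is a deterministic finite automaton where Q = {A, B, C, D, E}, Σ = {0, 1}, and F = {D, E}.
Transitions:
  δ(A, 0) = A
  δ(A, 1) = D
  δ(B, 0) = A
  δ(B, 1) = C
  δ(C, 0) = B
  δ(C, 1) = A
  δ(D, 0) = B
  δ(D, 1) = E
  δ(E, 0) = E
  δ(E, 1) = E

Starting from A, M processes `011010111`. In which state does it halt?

E

A --0--> A
A --1--> D
D --1--> E
E --0--> E
E --1--> E
E --0--> E
E --1--> E
E --1--> E
E --1--> E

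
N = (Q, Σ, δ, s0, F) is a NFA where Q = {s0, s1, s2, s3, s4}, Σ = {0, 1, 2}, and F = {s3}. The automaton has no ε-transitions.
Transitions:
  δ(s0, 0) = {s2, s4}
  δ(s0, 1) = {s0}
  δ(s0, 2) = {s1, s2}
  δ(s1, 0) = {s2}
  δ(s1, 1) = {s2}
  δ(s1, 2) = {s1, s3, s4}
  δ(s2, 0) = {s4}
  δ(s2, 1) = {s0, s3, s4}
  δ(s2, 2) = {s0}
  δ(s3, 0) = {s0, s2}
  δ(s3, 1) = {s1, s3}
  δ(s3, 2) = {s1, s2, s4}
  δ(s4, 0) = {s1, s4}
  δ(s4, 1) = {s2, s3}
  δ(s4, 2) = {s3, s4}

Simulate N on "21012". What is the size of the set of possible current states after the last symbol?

5

Start: {s0}
read 2: {s1, s2}
read 1: {s0, s2, s3, s4}
read 0: {s0, s1, s2, s4}
read 1: {s0, s2, s3, s4}
read 2: {s0, s1, s2, s3, s4}
Final reachable set {s0, s1, s2, s3, s4} has 5 states.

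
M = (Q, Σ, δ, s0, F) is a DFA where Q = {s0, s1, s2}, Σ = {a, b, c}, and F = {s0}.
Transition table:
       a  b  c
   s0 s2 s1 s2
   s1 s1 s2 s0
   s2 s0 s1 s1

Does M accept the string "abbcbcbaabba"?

s0 --a--> s2
s2 --b--> s1
s1 --b--> s2
s2 --c--> s1
s1 --b--> s2
s2 --c--> s1
s1 --b--> s2
s2 --a--> s0
s0 --a--> s2
s2 --b--> s1
s1 --b--> s2
s2 --a--> s0
End in state s0, which is an accepting state.

accepted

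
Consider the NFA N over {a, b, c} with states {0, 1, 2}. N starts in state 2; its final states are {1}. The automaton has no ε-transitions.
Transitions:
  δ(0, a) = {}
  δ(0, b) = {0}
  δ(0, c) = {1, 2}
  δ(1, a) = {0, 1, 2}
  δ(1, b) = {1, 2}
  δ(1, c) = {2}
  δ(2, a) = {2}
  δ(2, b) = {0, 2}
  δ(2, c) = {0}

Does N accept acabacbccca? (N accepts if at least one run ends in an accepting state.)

rejected

Start: {2}
read a: {2}
read c: {0}
read a: {}
The reachable set is empty and stays empty for the remaining 8 symbols.
Reachable ∩ accepting = {} — empty.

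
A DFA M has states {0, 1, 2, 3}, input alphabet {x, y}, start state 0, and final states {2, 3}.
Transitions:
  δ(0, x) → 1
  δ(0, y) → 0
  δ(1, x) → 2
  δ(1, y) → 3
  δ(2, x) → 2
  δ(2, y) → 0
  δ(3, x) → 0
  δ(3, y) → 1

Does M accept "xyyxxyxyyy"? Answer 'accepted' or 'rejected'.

accepted

0 --x--> 1
1 --y--> 3
3 --y--> 1
1 --x--> 2
2 --x--> 2
2 --y--> 0
0 --x--> 1
1 --y--> 3
3 --y--> 1
1 --y--> 3
End in state 3, which is an accepting state.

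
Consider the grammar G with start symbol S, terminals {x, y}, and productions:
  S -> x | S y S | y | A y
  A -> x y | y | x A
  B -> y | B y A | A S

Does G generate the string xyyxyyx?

no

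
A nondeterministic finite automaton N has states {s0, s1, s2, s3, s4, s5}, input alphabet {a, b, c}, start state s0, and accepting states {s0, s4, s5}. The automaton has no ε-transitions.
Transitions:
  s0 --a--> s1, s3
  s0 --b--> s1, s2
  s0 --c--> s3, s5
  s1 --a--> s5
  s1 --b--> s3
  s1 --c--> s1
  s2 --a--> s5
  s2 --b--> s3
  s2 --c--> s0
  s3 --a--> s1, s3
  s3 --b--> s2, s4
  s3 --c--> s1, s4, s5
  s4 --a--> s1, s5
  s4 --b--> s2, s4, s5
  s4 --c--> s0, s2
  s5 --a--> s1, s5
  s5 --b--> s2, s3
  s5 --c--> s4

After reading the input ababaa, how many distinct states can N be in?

Start: {s0}
read a: {s1, s3}
read b: {s2, s3, s4}
read a: {s1, s3, s5}
read b: {s2, s3, s4}
read a: {s1, s3, s5}
read a: {s1, s3, s5}
Final reachable set {s1, s3, s5} has 3 states.

3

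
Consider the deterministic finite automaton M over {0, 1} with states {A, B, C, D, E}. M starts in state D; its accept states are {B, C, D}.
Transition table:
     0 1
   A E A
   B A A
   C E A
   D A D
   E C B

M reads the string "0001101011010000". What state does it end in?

E

D --0--> A
A --0--> E
E --0--> C
C --1--> A
A --1--> A
A --0--> E
E --1--> B
B --0--> A
A --1--> A
A --1--> A
A --0--> E
E --1--> B
B --0--> A
A --0--> E
E --0--> C
C --0--> E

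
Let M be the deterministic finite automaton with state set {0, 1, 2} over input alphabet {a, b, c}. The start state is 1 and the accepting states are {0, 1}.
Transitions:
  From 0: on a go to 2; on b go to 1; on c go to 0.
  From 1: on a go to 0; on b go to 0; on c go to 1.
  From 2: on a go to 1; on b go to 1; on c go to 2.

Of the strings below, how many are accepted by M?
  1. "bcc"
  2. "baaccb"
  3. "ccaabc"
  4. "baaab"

4

"bcc": accepted
"baaccb": accepted
"ccaabc": accepted
"baaab": accepted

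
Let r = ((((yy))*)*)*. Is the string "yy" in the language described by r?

Split into 1 piece yy; each matches (((yy))*)*.

yes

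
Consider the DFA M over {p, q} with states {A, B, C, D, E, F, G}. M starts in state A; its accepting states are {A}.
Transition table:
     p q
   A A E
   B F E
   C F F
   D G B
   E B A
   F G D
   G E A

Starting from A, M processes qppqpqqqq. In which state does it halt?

E

A --q--> E
E --p--> B
B --p--> F
F --q--> D
D --p--> G
G --q--> A
A --q--> E
E --q--> A
A --q--> E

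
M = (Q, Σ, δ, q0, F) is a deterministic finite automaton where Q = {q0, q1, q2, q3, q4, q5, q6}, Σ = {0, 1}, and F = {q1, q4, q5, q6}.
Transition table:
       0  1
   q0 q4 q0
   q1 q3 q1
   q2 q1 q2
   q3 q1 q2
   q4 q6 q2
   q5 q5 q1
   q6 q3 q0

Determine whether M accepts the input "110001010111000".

accepted

q0 --1--> q0
q0 --1--> q0
q0 --0--> q4
q4 --0--> q6
q6 --0--> q3
q3 --1--> q2
q2 --0--> q1
q1 --1--> q1
q1 --0--> q3
q3 --1--> q2
q2 --1--> q2
q2 --1--> q2
q2 --0--> q1
q1 --0--> q3
q3 --0--> q1
End in state q1, which is an accepting state.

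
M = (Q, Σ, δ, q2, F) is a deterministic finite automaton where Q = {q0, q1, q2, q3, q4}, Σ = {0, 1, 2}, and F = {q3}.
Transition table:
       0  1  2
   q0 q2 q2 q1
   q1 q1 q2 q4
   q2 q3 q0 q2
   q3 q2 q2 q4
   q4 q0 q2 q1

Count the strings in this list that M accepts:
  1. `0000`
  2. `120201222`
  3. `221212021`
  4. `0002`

`0000`: rejected
`120201222`: rejected
`221212021`: rejected
`0002`: rejected

0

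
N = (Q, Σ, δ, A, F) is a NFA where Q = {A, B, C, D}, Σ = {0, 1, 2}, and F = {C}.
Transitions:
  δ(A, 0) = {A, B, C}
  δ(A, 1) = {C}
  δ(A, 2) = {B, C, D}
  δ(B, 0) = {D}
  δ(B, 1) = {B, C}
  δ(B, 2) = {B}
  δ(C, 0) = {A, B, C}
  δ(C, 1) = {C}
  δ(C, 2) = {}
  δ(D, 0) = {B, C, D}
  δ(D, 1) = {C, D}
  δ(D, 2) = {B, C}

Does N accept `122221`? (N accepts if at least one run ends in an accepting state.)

Start: {A}
read 1: {C}
read 2: {}
The reachable set is empty and stays empty for the remaining 4 symbols.
Reachable ∩ accepting = {} — empty.

rejected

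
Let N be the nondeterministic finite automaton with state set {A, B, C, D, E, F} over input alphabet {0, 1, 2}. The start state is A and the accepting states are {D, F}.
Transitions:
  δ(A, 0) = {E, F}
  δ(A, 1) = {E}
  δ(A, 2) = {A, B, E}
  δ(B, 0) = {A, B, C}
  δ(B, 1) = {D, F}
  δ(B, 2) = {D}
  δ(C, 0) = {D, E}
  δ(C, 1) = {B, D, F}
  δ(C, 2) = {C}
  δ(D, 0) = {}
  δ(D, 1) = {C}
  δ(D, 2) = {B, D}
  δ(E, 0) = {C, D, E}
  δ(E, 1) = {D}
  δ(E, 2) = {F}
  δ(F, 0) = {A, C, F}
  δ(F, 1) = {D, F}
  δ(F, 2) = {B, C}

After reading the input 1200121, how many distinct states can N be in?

4

Start: {A}
read 1: {E}
read 2: {F}
read 0: {A, C, F}
read 0: {A, C, D, E, F}
read 1: {B, C, D, E, F}
read 2: {B, C, D, F}
read 1: {B, C, D, F}
Final reachable set {B, C, D, F} has 4 states.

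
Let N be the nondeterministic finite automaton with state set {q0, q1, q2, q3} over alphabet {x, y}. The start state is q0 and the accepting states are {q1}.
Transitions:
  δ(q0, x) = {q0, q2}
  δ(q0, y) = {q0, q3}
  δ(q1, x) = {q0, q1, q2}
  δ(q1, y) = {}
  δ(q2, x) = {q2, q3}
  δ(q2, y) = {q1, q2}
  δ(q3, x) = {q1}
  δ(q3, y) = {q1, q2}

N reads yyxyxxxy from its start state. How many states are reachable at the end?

Start: {q0}
read y: {q0, q3}
read y: {q0, q1, q2, q3}
read x: {q0, q1, q2, q3}
read y: {q0, q1, q2, q3}
read x: {q0, q1, q2, q3}
read x: {q0, q1, q2, q3}
read x: {q0, q1, q2, q3}
read y: {q0, q1, q2, q3}
Final reachable set {q0, q1, q2, q3} has 4 states.

4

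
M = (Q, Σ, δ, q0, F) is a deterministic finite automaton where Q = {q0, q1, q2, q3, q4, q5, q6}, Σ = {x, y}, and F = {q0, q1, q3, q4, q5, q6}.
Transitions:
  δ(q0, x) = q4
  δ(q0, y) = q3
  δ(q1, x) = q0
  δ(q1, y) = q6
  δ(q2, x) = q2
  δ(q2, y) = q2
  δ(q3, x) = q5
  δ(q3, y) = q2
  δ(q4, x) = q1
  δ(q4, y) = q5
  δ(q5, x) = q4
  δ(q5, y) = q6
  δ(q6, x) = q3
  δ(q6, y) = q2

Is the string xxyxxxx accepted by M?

q0 --x--> q4
q4 --x--> q1
q1 --y--> q6
q6 --x--> q3
q3 --x--> q5
q5 --x--> q4
q4 --x--> q1
End in state q1, which is an accepting state.

accepted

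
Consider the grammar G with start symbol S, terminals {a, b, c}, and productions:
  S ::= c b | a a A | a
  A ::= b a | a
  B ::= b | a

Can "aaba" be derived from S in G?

yes

S ⇒ aaA ⇒ aaba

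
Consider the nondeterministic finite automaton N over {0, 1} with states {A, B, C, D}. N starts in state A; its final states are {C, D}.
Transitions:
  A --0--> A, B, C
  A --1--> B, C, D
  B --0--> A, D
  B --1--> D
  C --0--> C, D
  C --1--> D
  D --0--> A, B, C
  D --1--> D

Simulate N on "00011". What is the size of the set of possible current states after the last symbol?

Start: {A}
read 0: {A, B, C}
read 0: {A, B, C, D}
read 0: {A, B, C, D}
read 1: {B, C, D}
read 1: {D}
Final reachable set {D} has 1 state.

1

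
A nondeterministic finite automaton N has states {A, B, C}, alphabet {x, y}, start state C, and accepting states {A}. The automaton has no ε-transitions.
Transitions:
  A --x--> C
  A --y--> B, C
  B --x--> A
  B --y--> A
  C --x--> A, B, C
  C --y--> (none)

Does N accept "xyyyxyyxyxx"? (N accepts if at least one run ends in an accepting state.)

accepted

Start: {C}
read x: {A, B, C}
read y: {A, B, C}
read y: {A, B, C}
read y: {A, B, C}
read x: {A, B, C}
read y: {A, B, C}
read y: {A, B, C}
read x: {A, B, C}
read y: {A, B, C}
read x: {A, B, C}
read x: {A, B, C}
Reachable ∩ accepting = {A} — nonempty.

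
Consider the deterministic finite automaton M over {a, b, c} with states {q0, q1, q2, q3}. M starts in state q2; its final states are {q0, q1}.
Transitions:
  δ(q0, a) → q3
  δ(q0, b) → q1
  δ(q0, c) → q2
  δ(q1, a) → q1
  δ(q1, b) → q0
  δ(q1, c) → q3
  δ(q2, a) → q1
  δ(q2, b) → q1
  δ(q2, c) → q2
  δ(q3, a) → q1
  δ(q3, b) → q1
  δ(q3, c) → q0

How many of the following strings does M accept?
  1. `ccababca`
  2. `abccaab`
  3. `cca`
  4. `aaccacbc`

3

`ccababca`: accepted
`abccaab`: accepted
`cca`: accepted
`aaccacbc`: rejected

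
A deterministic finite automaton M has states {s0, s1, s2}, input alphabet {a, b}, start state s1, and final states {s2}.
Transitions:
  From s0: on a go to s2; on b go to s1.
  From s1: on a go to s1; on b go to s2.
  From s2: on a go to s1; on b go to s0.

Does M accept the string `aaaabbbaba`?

s1 --a--> s1
s1 --a--> s1
s1 --a--> s1
s1 --a--> s1
s1 --b--> s2
s2 --b--> s0
s0 --b--> s1
s1 --a--> s1
s1 --b--> s2
s2 --a--> s1
End in state s1, which is not an accepting state.

rejected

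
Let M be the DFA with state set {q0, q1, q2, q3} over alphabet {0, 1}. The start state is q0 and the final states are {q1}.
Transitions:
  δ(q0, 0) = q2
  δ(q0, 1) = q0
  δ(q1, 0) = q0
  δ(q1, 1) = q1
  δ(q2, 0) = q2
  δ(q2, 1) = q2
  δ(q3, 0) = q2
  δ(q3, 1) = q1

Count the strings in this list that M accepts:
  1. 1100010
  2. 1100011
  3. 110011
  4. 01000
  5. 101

1100010: rejected
1100011: rejected
110011: rejected
01000: rejected
101: rejected

0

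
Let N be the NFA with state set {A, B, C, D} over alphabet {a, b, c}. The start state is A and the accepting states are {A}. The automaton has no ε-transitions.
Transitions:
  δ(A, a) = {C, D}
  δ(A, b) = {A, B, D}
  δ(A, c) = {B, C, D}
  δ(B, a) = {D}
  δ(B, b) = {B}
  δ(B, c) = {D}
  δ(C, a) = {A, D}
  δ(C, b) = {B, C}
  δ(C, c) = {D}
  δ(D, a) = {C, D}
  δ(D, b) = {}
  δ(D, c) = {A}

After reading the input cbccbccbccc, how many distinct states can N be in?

4

Start: {A}
read c: {B, C, D}
read b: {B, C}
read c: {D}
read c: {A}
read b: {A, B, D}
read c: {A, B, C, D}
read c: {A, B, C, D}
read b: {A, B, C, D}
read c: {A, B, C, D}
read c: {A, B, C, D}
read c: {A, B, C, D}
Final reachable set {A, B, C, D} has 4 states.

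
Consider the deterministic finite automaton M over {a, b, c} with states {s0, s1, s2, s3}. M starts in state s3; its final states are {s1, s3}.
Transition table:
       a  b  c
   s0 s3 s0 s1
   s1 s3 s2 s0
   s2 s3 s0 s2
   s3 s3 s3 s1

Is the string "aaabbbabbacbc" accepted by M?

rejected

s3 --a--> s3
s3 --a--> s3
s3 --a--> s3
s3 --b--> s3
s3 --b--> s3
s3 --b--> s3
s3 --a--> s3
s3 --b--> s3
s3 --b--> s3
s3 --a--> s3
s3 --c--> s1
s1 --b--> s2
s2 --c--> s2
End in state s2, which is not an accepting state.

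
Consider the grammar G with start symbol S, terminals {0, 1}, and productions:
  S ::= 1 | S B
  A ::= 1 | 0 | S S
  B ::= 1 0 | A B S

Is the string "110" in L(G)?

yes

S ⇒ SB ⇒ 1B ⇒ 110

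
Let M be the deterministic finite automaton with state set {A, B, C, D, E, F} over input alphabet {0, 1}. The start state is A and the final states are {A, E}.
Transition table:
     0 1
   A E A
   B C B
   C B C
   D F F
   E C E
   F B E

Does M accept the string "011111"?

A --0--> E
E --1--> E
E --1--> E
E --1--> E
E --1--> E
E --1--> E
End in state E, which is an accepting state.

accepted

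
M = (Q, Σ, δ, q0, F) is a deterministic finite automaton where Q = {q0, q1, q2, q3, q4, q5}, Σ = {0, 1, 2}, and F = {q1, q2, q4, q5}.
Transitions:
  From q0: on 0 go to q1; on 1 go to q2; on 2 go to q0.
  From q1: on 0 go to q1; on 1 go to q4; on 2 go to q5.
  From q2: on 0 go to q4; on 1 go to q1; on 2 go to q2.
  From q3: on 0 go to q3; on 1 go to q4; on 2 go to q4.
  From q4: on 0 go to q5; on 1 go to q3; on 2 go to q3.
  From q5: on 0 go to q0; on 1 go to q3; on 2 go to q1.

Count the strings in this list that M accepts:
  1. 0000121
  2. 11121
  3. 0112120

0000121: accepted
11121: accepted
0112120: accepted

3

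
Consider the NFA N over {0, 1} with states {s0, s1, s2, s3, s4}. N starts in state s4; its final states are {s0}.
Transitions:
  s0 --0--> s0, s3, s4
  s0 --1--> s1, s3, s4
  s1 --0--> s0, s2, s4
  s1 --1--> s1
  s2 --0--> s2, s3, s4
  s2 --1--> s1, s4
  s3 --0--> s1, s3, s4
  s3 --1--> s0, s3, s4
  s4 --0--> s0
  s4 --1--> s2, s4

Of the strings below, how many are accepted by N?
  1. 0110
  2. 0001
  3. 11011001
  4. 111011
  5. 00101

0110: accepted
0001: accepted
11011001: accepted
111011: accepted
00101: accepted

5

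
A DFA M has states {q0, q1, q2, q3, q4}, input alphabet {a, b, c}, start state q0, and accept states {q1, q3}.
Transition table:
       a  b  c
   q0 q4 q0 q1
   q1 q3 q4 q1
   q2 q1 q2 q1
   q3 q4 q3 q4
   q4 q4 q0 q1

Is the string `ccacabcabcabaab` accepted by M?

q0 --c--> q1
q1 --c--> q1
q1 --a--> q3
q3 --c--> q4
q4 --a--> q4
q4 --b--> q0
q0 --c--> q1
q1 --a--> q3
q3 --b--> q3
q3 --c--> q4
q4 --a--> q4
q4 --b--> q0
q0 --a--> q4
q4 --a--> q4
q4 --b--> q0
End in state q0, which is not an accepting state.

rejected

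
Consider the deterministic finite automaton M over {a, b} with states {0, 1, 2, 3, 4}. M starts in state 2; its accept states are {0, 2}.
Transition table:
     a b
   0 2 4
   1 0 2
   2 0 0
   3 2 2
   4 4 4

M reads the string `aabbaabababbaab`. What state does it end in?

2 --a--> 0
0 --a--> 2
2 --b--> 0
0 --b--> 4
4 --a--> 4
4 --a--> 4
4 --b--> 4
4 --a--> 4
4 --b--> 4
4 --a--> 4
4 --b--> 4
4 --b--> 4
4 --a--> 4
4 --a--> 4
4 --b--> 4

4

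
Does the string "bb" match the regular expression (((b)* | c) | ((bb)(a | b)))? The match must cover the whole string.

yes

The left alternative ((b)*|c) matches bb.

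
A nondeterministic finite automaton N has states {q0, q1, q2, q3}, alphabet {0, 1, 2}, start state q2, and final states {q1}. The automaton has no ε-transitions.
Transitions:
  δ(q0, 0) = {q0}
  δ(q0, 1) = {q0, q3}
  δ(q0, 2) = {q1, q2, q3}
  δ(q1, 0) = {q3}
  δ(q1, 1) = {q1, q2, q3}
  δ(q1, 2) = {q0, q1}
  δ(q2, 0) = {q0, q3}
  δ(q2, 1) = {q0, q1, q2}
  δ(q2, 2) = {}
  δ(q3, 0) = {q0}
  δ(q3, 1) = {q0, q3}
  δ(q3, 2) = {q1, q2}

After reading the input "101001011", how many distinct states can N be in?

Start: {q2}
read 1: {q0, q1, q2}
read 0: {q0, q3}
read 1: {q0, q3}
read 0: {q0}
read 0: {q0}
read 1: {q0, q3}
read 0: {q0}
read 1: {q0, q3}
read 1: {q0, q3}
Final reachable set {q0, q3} has 2 states.

2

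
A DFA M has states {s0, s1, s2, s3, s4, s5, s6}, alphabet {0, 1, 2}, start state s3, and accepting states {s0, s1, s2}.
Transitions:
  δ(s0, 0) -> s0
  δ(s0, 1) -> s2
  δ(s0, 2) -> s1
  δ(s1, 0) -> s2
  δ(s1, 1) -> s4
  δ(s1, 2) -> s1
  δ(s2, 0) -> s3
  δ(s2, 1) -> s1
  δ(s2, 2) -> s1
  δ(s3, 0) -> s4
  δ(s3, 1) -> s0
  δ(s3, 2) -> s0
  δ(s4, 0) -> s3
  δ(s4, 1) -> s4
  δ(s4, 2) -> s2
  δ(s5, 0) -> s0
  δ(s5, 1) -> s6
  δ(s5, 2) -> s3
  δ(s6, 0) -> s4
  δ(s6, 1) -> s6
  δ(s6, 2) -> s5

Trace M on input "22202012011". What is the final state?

s4

s3 --2--> s0
s0 --2--> s1
s1 --2--> s1
s1 --0--> s2
s2 --2--> s1
s1 --0--> s2
s2 --1--> s1
s1 --2--> s1
s1 --0--> s2
s2 --1--> s1
s1 --1--> s4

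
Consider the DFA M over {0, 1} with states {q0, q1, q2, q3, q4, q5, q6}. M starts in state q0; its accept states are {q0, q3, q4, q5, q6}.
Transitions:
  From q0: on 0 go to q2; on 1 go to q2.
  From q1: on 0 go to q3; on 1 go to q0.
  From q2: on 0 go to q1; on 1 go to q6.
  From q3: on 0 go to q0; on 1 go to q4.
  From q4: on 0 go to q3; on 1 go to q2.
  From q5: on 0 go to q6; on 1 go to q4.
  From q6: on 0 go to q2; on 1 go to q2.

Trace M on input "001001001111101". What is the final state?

q6

q0 --0--> q2
q2 --0--> q1
q1 --1--> q0
q0 --0--> q2
q2 --0--> q1
q1 --1--> q0
q0 --0--> q2
q2 --0--> q1
q1 --1--> q0
q0 --1--> q2
q2 --1--> q6
q6 --1--> q2
q2 --1--> q6
q6 --0--> q2
q2 --1--> q6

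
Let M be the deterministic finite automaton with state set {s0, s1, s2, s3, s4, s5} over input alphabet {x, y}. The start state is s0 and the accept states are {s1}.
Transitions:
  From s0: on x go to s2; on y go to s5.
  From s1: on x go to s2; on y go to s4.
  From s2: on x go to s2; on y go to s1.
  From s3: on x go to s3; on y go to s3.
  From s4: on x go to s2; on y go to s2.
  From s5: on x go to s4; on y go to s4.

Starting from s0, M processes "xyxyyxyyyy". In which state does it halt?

s0 --x--> s2
s2 --y--> s1
s1 --x--> s2
s2 --y--> s1
s1 --y--> s4
s4 --x--> s2
s2 --y--> s1
s1 --y--> s4
s4 --y--> s2
s2 --y--> s1

s1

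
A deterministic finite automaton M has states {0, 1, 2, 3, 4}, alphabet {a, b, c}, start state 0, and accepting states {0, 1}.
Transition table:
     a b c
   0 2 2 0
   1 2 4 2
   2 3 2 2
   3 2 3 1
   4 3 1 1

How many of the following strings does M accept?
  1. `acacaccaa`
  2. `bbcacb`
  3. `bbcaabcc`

`acacaccaa`: rejected
`bbcacb`: rejected
`bbcaabcc`: rejected

0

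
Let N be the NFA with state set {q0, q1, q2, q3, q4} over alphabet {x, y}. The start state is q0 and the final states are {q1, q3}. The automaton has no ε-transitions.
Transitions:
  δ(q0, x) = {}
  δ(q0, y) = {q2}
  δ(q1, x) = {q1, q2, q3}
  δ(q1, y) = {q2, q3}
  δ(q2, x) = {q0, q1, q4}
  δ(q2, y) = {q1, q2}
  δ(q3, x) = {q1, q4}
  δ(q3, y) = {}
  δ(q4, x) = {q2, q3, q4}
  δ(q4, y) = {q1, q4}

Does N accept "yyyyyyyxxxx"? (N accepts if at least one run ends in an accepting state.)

accepted

Start: {q0}
read y: {q2}
read y: {q1, q2}
read y: {q1, q2, q3}
read y: {q1, q2, q3}
read y: {q1, q2, q3}
read y: {q1, q2, q3}
read y: {q1, q2, q3}
read x: {q0, q1, q2, q3, q4}
read x: {q0, q1, q2, q3, q4}
read x: {q0, q1, q2, q3, q4}
read x: {q0, q1, q2, q3, q4}
Reachable ∩ accepting = {q1, q3} — nonempty.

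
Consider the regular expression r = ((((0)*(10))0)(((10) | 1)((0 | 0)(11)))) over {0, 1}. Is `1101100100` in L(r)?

no

No split of 1101100100 into u·v has (((0)*(10))0) matching u and (((10)|1)((0|0)(11))) matching v.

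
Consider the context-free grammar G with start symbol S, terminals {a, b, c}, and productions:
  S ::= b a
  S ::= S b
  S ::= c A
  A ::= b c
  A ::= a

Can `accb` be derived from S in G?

no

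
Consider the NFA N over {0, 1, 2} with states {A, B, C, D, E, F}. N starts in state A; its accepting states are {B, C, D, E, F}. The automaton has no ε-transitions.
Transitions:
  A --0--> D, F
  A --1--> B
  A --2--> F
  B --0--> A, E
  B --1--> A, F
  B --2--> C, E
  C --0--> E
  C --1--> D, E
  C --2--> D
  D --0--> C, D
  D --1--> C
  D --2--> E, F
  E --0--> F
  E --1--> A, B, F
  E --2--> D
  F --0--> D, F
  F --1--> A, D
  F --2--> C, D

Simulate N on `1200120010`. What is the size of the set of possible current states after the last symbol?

5

Start: {A}
read 1: {B}
read 2: {C, E}
read 0: {E, F}
read 0: {D, F}
read 1: {A, C, D}
read 2: {D, E, F}
read 0: {C, D, F}
read 0: {C, D, E, F}
read 1: {A, B, C, D, E, F}
read 0: {A, C, D, E, F}
Final reachable set {A, C, D, E, F} has 5 states.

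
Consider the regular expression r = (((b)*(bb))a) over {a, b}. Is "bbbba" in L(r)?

Split as bbbb·a: ((b)*(bb)) matches bbbb and a matches a.

yes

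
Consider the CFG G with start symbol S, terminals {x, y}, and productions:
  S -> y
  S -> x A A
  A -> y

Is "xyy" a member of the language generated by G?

S ⇒ xAA ⇒ xyA ⇒ xyy

yes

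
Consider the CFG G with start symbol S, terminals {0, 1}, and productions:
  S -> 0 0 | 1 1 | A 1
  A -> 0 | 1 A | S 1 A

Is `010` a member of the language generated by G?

no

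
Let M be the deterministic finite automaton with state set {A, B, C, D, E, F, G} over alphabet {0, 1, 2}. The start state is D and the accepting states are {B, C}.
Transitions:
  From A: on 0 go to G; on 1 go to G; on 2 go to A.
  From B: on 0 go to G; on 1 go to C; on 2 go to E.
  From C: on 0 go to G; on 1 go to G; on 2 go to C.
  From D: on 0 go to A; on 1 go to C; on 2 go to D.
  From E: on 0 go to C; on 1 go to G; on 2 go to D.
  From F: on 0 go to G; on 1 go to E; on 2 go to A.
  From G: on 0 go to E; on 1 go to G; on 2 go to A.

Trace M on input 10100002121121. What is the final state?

G

D --1--> C
C --0--> G
G --1--> G
G --0--> E
E --0--> C
C --0--> G
G --0--> E
E --2--> D
D --1--> C
C --2--> C
C --1--> G
G --1--> G
G --2--> A
A --1--> G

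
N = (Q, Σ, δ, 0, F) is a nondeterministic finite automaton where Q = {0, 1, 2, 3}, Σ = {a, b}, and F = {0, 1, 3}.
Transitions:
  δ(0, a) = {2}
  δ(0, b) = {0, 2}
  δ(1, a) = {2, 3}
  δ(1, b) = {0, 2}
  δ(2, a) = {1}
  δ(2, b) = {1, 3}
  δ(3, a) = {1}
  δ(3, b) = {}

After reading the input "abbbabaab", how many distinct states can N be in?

4

Start: {0}
read a: {2}
read b: {1, 3}
read b: {0, 2}
read b: {0, 1, 2, 3}
read a: {1, 2, 3}
read b: {0, 1, 2, 3}
read a: {1, 2, 3}
read a: {1, 2, 3}
read b: {0, 1, 2, 3}
Final reachable set {0, 1, 2, 3} has 4 states.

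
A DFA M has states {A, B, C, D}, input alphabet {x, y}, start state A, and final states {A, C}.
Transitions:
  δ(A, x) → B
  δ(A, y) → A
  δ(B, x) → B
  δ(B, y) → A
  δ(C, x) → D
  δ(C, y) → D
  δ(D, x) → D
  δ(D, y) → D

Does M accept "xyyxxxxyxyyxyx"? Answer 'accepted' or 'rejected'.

A --x--> B
B --y--> A
A --y--> A
A --x--> B
B --x--> B
B --x--> B
B --x--> B
B --y--> A
A --x--> B
B --y--> A
A --y--> A
A --x--> B
B --y--> A
A --x--> B
End in state B, which is not an accepting state.

rejected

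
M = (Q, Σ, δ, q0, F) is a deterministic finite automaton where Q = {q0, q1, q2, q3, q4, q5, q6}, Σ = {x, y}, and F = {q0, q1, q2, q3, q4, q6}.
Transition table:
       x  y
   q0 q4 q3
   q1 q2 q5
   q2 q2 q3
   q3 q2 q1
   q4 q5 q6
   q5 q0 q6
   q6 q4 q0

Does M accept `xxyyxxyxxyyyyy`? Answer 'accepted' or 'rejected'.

q0 --x--> q4
q4 --x--> q5
q5 --y--> q6
q6 --y--> q0
q0 --x--> q4
q4 --x--> q5
q5 --y--> q6
q6 --x--> q4
q4 --x--> q5
q5 --y--> q6
q6 --y--> q0
q0 --y--> q3
q3 --y--> q1
q1 --y--> q5
End in state q5, which is not an accepting state.

rejected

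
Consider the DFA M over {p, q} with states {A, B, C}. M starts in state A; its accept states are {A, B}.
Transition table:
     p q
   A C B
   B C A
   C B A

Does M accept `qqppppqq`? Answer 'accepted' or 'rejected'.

A --q--> B
B --q--> A
A --p--> C
C --p--> B
B --p--> C
C --p--> B
B --q--> A
A --q--> B
End in state B, which is an accepting state.

accepted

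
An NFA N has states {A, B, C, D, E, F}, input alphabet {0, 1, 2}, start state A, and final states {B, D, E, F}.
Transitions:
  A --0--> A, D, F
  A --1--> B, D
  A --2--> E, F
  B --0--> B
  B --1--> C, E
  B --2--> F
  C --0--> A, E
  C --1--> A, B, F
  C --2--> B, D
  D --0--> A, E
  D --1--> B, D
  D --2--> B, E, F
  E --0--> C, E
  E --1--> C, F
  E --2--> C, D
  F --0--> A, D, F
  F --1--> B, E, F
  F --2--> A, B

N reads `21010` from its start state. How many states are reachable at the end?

6

Start: {A}
read 2: {E, F}
read 1: {B, C, E, F}
read 0: {A, B, C, D, E, F}
read 1: {A, B, C, D, E, F}
read 0: {A, B, C, D, E, F}
Final reachable set {A, B, C, D, E, F} has 6 states.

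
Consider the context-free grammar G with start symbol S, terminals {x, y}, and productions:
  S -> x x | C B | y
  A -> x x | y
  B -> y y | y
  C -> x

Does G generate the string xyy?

S ⇒ CB ⇒ xB ⇒ xyy

yes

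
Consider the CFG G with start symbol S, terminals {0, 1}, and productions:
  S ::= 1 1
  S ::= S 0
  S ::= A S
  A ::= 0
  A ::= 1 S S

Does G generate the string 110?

yes

S ⇒ S0 ⇒ 110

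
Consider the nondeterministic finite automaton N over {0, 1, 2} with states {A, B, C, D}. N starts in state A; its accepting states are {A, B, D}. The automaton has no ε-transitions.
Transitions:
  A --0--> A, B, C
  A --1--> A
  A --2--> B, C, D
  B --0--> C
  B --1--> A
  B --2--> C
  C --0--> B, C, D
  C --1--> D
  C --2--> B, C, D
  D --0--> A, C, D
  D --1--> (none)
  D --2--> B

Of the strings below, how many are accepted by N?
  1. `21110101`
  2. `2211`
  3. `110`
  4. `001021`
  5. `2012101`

`21110101`: accepted
`2211`: accepted
`110`: accepted
`001021`: accepted
`2012101`: accepted

5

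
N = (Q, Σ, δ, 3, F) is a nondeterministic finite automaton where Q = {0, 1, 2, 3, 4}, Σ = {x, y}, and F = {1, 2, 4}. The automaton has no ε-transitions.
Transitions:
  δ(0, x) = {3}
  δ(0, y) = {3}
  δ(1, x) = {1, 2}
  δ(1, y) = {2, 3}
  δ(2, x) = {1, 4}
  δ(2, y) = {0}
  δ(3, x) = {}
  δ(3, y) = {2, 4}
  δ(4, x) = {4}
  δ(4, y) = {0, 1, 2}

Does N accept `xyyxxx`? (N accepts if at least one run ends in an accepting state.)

rejected

Start: {3}
read x: {}
The reachable set is empty and stays empty for the remaining 5 symbols.
Reachable ∩ accepting = {} — empty.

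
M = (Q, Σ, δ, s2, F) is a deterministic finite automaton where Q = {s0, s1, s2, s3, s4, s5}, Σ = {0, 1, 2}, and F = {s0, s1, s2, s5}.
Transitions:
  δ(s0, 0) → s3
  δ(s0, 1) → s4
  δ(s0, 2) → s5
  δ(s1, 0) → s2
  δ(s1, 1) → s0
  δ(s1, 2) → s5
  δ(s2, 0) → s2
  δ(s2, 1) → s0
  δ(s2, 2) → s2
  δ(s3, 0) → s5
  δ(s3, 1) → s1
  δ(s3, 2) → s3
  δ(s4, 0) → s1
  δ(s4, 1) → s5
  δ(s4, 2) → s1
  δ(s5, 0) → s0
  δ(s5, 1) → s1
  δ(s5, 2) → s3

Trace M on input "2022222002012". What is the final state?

s5

s2 --2--> s2
s2 --0--> s2
s2 --2--> s2
s2 --2--> s2
s2 --2--> s2
s2 --2--> s2
s2 --2--> s2
s2 --0--> s2
s2 --0--> s2
s2 --2--> s2
s2 --0--> s2
s2 --1--> s0
s0 --2--> s5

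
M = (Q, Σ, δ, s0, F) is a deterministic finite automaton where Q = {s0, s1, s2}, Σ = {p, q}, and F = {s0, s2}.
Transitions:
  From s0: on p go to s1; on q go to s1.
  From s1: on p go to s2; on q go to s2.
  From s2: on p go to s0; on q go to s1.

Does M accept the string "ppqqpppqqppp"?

accepted

s0 --p--> s1
s1 --p--> s2
s2 --q--> s1
s1 --q--> s2
s2 --p--> s0
s0 --p--> s1
s1 --p--> s2
s2 --q--> s1
s1 --q--> s2
s2 --p--> s0
s0 --p--> s1
s1 --p--> s2
End in state s2, which is an accepting state.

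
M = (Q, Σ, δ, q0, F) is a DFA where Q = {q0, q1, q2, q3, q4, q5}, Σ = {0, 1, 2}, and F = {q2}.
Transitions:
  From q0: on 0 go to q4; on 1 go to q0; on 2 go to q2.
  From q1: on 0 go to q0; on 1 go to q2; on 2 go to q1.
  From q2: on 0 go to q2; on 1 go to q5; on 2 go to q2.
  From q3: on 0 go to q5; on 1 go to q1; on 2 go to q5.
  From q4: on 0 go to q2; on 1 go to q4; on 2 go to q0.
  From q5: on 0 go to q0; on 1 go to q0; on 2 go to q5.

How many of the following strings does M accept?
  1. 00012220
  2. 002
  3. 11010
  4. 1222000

3

00012220: rejected
002: accepted
11010: accepted
1222000: accepted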